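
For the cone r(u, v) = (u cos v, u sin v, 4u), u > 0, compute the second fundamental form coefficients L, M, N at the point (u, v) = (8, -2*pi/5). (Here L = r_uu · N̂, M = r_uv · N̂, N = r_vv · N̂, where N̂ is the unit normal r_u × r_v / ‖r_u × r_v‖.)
L = 0;  M = 0;  N = 32*sqrt(17)/17

Compute the unit normal N̂(u, v) = (-4*sqrt(17)*u*cos(v)/(17*Abs(u)), -4*sqrt(17)*u*sin(v)/(17*Abs(u)), sqrt(17)*u/(17*Abs(u))), and the second partials r_uu, r_uv, r_vv. Take dot products:
  L(u, v) = r_uu · N̂ = 0,
  M(u, v) = r_uv · N̂ = 0,
  N(u, v) = r_vv · N̂ = 4*sqrt(17)*u^2/(17*Abs(u)).
Evaluating at (u, v) = (8, -2*pi/5):
  L = 0, M = 0, N = 32*sqrt(17)/17.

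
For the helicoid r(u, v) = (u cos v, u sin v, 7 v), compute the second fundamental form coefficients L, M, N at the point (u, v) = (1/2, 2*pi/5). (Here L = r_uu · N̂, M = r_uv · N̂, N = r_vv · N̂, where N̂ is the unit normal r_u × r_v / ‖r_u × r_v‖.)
L = 0;  M = -14*sqrt(197)/197;  N = 0

Compute the unit normal N̂(u, v) = (7*sin(v)/sqrt(u^2 + 49), -7*cos(v)/sqrt(u^2 + 49), u/sqrt(u^2 + 49)), and the second partials r_uu, r_uv, r_vv. Take dot products:
  L(u, v) = r_uu · N̂ = 0,
  M(u, v) = r_uv · N̂ = -7/sqrt(u^2 + 49),
  N(u, v) = r_vv · N̂ = 0.
Evaluating at (u, v) = (1/2, 2*pi/5):
  L = 0, M = -14*sqrt(197)/197, N = 0.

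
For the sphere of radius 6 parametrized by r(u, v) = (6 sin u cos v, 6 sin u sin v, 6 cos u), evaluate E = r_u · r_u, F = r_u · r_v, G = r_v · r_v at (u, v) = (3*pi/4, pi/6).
E = 36;  F = 0;  G = 18

Partials: r_u = (6*cos(u)*cos(v), 6*sin(v)*cos(u), -6*sin(u)), r_v = (-6*sin(u)*sin(v), 6*sin(u)*cos(v), 0). As functions of (u, v):
  E = r_u · r_u = 36,
  F = r_u · r_v = 0,
  G = r_v · r_v = 36*sin(u)^2.
Evaluating at (u, v) = (3*pi/4, pi/6): E = 36, F = 0, G = 18.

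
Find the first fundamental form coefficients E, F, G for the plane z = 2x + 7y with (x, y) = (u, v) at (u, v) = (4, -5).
E = 5;  F = 14;  G = 50

Partials: r_u = (1, 0, 2), r_v = (0, 1, 7). As functions of (u, v):
  E = r_u · r_u = 5,
  F = r_u · r_v = 14,
  G = r_v · r_v = 50.
Evaluating at (u, v) = (4, -5): E = 5, F = 14, G = 50.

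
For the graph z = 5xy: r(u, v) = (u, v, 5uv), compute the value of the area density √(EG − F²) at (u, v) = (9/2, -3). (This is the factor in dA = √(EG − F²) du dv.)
√(EG − F²)|_{(9/2, -3)} = sqrt(2929)/2

E = 25*v^2 + 1, F = 25*u*v, G = 25*u^2 + 1, so EG − F² = 25*u^2 + 25*v^2 + 1. Taking the positive square root: √(EG − F²) = sqrt(25*u^2 + 25*v^2 + 1). At (u, v) = (9/2, -3): sqrt(2929)/2.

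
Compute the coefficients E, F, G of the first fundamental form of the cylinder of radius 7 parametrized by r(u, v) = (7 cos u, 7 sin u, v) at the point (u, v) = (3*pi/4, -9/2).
E = 49;  F = 0;  G = 1

Partials: r_u = (-7*sin(u), 7*cos(u), 0), r_v = (0, 0, 1). As functions of (u, v):
  E = r_u · r_u = 49,
  F = r_u · r_v = 0,
  G = r_v · r_v = 1.
Evaluating at (u, v) = (3*pi/4, -9/2): E = 49, F = 0, G = 1.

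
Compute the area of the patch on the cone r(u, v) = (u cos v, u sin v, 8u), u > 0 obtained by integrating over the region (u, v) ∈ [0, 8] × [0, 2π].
Area = 64*sqrt(65)*pi

Area = ∫∫ √(EG − F²) du dv with √(EG − F²) = sqrt(65)*Abs(u). Integrating over [0, 8] × [0, 2π] gives 64*sqrt(65)*pi.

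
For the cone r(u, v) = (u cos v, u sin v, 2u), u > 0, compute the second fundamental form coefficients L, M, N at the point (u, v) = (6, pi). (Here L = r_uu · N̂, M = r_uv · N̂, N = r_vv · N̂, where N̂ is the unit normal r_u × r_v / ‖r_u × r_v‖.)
L = 0;  M = 0;  N = 12*sqrt(5)/5

Compute the unit normal N̂(u, v) = (-2*sqrt(5)*u*cos(v)/(5*Abs(u)), -2*sqrt(5)*u*sin(v)/(5*Abs(u)), sqrt(5)*u/(5*Abs(u))), and the second partials r_uu, r_uv, r_vv. Take dot products:
  L(u, v) = r_uu · N̂ = 0,
  M(u, v) = r_uv · N̂ = 0,
  N(u, v) = r_vv · N̂ = 2*sqrt(5)*u^2/(5*Abs(u)).
Evaluating at (u, v) = (6, pi):
  L = 0, M = 0, N = 12*sqrt(5)/5.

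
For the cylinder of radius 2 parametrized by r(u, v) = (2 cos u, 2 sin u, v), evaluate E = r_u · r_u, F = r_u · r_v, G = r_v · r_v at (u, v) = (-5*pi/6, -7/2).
E = 4;  F = 0;  G = 1

Partials: r_u = (-2*sin(u), 2*cos(u), 0), r_v = (0, 0, 1). As functions of (u, v):
  E = r_u · r_u = 4,
  F = r_u · r_v = 0,
  G = r_v · r_v = 1.
Evaluating at (u, v) = (-5*pi/6, -7/2): E = 4, F = 0, G = 1.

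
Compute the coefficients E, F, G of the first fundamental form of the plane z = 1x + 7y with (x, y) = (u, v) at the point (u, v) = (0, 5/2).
E = 2;  F = 7;  G = 50

Partials: r_u = (1, 0, 1), r_v = (0, 1, 7). As functions of (u, v):
  E = r_u · r_u = 2,
  F = r_u · r_v = 7,
  G = r_v · r_v = 50.
Evaluating at (u, v) = (0, 5/2): E = 2, F = 7, G = 50.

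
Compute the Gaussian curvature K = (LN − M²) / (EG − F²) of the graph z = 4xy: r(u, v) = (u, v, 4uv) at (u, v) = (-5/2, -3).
K = -16/60025

Coefficients of the first fundamental form: E = 16*v^2 + 1, F = 16*u*v, G = 16*u^2 + 1.
Coefficients of the second fundamental form: L = 0, M = 4/sqrt(16*u^2 + 16*v^2 + 1), N = 0.
Assemble K = (LN − M²)/(EG − F²) = -16/(256*u^4 + 512*u^2*v^2 + 32*u^2 + 256*v^4 + 32*v^2 + 1). At (u, v) = (-5/2, -3): K = -16/60025.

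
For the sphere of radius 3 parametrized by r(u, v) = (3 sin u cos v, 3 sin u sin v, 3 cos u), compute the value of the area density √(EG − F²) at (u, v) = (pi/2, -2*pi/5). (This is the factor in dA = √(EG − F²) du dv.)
√(EG − F²)|_{(pi/2, -2*pi/5)} = 9

E = 9, F = 0, G = 9*sin(u)^2, so EG − F² = 81*sin(u)^2. Taking the positive square root: √(EG − F²) = 9*Abs(sin(u)). At (u, v) = (pi/2, -2*pi/5): 9.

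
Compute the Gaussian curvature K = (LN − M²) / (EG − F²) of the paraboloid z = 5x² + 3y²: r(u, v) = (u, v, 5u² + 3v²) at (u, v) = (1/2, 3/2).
K = 60/11449

Coefficients of the first fundamental form: E = 100*u^2 + 1, F = 60*u*v, G = 36*v^2 + 1.
Coefficients of the second fundamental form: L = 10/sqrt(100*u^2 + 36*v^2 + 1), M = 0, N = 6/sqrt(100*u^2 + 36*v^2 + 1).
Assemble K = (LN − M²)/(EG − F²) = 60/(10000*u^4 + 7200*u^2*v^2 + 200*u^2 + 1296*v^4 + 72*v^2 + 1). At (u, v) = (1/2, 3/2): K = 60/11449.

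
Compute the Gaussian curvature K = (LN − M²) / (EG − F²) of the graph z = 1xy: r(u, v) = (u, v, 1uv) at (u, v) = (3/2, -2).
K = -16/841

Coefficients of the first fundamental form: E = v^2 + 1, F = u*v, G = u^2 + 1.
Coefficients of the second fundamental form: L = 0, M = 1/sqrt(u^2 + v^2 + 1), N = 0.
Assemble K = (LN − M²)/(EG − F²) = 1/((u^2*v^2 - (u^2 + 1)*(v^2 + 1))*(u^2 + v^2 + 1)). At (u, v) = (3/2, -2): K = -16/841.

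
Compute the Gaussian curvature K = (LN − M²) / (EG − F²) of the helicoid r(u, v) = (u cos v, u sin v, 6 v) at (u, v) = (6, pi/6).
K = -1/144

Coefficients of the first fundamental form: E = 1, F = 0, G = u^2 + 36.
Coefficients of the second fundamental form: L = 0, M = -6/sqrt(u^2 + 36), N = 0.
Assemble K = (LN − M²)/(EG − F²) = -36/(u^2 + 36)^2. At (u, v) = (6, pi/6): K = -1/144.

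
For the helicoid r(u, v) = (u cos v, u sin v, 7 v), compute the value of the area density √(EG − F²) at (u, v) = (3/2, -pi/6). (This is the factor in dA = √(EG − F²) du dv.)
√(EG − F²)|_{(3/2, -pi/6)} = sqrt(205)/2

E = 1, F = 0, G = u^2 + 49, so EG − F² = u^2 + 49. Taking the positive square root: √(EG − F²) = sqrt(u^2 + 49). At (u, v) = (3/2, -pi/6): sqrt(205)/2.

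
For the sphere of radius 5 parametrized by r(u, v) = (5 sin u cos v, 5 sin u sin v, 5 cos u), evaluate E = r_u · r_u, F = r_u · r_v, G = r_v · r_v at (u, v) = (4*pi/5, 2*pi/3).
E = 25;  F = 0;  G = 125/8 - 25*sqrt(5)/8

Partials: r_u = (5*cos(u)*cos(v), 5*sin(v)*cos(u), -5*sin(u)), r_v = (-5*sin(u)*sin(v), 5*sin(u)*cos(v), 0). As functions of (u, v):
  E = r_u · r_u = 25,
  F = r_u · r_v = 0,
  G = r_v · r_v = 25*sin(u)^2.
Evaluating at (u, v) = (4*pi/5, 2*pi/3): E = 25, F = 0, G = 125/8 - 25*sqrt(5)/8.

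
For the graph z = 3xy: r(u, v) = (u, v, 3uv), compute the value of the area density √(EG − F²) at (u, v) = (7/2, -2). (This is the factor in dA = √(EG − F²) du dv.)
√(EG − F²)|_{(7/2, -2)} = sqrt(589)/2

E = 9*v^2 + 1, F = 9*u*v, G = 9*u^2 + 1, so EG − F² = 9*u^2 + 9*v^2 + 1. Taking the positive square root: √(EG − F²) = sqrt(9*u^2 + 9*v^2 + 1). At (u, v) = (7/2, -2): sqrt(589)/2.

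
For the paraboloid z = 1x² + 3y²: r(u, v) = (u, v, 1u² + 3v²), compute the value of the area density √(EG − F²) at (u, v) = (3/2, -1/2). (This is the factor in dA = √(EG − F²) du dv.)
√(EG − F²)|_{(3/2, -1/2)} = sqrt(19)

E = 4*u^2 + 1, F = 12*u*v, G = 36*v^2 + 1, so EG − F² = 4*u^2 + 36*v^2 + 1. Taking the positive square root: √(EG − F²) = sqrt(4*u^2 + 36*v^2 + 1). At (u, v) = (3/2, -1/2): sqrt(19).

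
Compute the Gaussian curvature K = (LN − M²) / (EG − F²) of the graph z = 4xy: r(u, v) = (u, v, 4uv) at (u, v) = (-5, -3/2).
K = -16/190969

Coefficients of the first fundamental form: E = 16*v^2 + 1, F = 16*u*v, G = 16*u^2 + 1.
Coefficients of the second fundamental form: L = 0, M = 4/sqrt(16*u^2 + 16*v^2 + 1), N = 0.
Assemble K = (LN − M²)/(EG − F²) = -16/(256*u^4 + 512*u^2*v^2 + 32*u^2 + 256*v^4 + 32*v^2 + 1). At (u, v) = (-5, -3/2): K = -16/190969.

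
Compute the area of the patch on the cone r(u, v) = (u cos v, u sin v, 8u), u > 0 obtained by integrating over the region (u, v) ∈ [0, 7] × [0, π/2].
Area = 49*sqrt(65)*pi/4

Area = ∫∫ √(EG − F²) du dv with √(EG − F²) = sqrt(65)*Abs(u). Integrating over [0, 7] × [0, π/2] gives 49*sqrt(65)*pi/4.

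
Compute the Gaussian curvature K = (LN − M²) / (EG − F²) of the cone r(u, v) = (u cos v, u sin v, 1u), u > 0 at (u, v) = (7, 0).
K = 0

Coefficients of the first fundamental form: E = 2, F = 0, G = u^2.
Coefficients of the second fundamental form: L = 0, M = 0, N = sqrt(2)*u^2/(2*Abs(u)).
Assemble K = (LN − M²)/(EG − F²) = 0. At (u, v) = (7, 0): K = 0.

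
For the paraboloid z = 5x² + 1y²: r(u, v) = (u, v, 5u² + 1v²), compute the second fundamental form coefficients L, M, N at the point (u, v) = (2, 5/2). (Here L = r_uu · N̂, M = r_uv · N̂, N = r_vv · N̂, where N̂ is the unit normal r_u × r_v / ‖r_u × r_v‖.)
L = 5*sqrt(426)/213;  M = 0;  N = sqrt(426)/213

Compute the unit normal N̂(u, v) = (-10*u/sqrt(100*u^2 + 4*v^2 + 1), -2*v/sqrt(100*u^2 + 4*v^2 + 1), 1/sqrt(100*u^2 + 4*v^2 + 1)), and the second partials r_uu, r_uv, r_vv. Take dot products:
  L(u, v) = r_uu · N̂ = 10/sqrt(100*u^2 + 4*v^2 + 1),
  M(u, v) = r_uv · N̂ = 0,
  N(u, v) = r_vv · N̂ = 2/sqrt(100*u^2 + 4*v^2 + 1).
Evaluating at (u, v) = (2, 5/2):
  L = 5*sqrt(426)/213, M = 0, N = sqrt(426)/213.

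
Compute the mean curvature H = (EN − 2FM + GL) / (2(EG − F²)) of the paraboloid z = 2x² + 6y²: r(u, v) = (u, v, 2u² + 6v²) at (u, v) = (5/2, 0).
H = 608*sqrt(101)/10201

With E = 16*u^2 + 1, F = 48*u*v, G = 144*v^2 + 1, L = 4/sqrt(16*u^2 + 144*v^2 + 1), M = 0, N = 12/sqrt(16*u^2 + 144*v^2 + 1), assemble
  H = (EN − 2FM + GL) / (2(EG − F²)) = 8*(12*u^2 + 36*v^2 + 1)/(16*u^2 + 144*v^2 + 1)^(3/2).
At (u, v) = (5/2, 0): H = 608*sqrt(101)/10201.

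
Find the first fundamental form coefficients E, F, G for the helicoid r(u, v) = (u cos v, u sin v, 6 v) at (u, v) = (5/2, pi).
E = 1;  F = 0;  G = 169/4

Partials: r_u = (cos(v), sin(v), 0), r_v = (-u*sin(v), u*cos(v), 6). As functions of (u, v):
  E = r_u · r_u = 1,
  F = r_u · r_v = 0,
  G = r_v · r_v = u^2 + 36.
Evaluating at (u, v) = (5/2, pi): E = 1, F = 0, G = 169/4.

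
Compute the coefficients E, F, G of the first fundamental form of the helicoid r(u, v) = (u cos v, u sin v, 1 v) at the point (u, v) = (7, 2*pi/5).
E = 1;  F = 0;  G = 50

Partials: r_u = (cos(v), sin(v), 0), r_v = (-u*sin(v), u*cos(v), 1). As functions of (u, v):
  E = r_u · r_u = 1,
  F = r_u · r_v = 0,
  G = r_v · r_v = u^2 + 1.
Evaluating at (u, v) = (7, 2*pi/5): E = 1, F = 0, G = 50.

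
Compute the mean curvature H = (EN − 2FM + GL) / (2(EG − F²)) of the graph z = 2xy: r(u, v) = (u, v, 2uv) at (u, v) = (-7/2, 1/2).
H = 14*sqrt(51)/2601

With E = 4*v^2 + 1, F = 4*u*v, G = 4*u^2 + 1, L = 0, M = 2/sqrt(4*u^2 + 4*v^2 + 1), N = 0, assemble
  H = (EN − 2FM + GL) / (2(EG − F²)) = -8*u*v/(4*u^2 + 4*v^2 + 1)^(3/2).
At (u, v) = (-7/2, 1/2): H = 14*sqrt(51)/2601.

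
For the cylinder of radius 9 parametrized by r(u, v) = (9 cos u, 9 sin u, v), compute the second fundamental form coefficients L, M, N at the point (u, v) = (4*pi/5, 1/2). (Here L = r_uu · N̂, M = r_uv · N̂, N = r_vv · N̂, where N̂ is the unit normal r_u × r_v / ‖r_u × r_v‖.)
L = -9;  M = 0;  N = 0

Compute the unit normal N̂(u, v) = (cos(u), sin(u), 0), and the second partials r_uu, r_uv, r_vv. Take dot products:
  L(u, v) = r_uu · N̂ = -9,
  M(u, v) = r_uv · N̂ = 0,
  N(u, v) = r_vv · N̂ = 0.
Evaluating at (u, v) = (4*pi/5, 1/2):
  L = -9, M = 0, N = 0.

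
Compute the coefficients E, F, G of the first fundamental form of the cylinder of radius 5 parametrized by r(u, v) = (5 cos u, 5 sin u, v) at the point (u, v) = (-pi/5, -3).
E = 25;  F = 0;  G = 1

Partials: r_u = (-5*sin(u), 5*cos(u), 0), r_v = (0, 0, 1). As functions of (u, v):
  E = r_u · r_u = 25,
  F = r_u · r_v = 0,
  G = r_v · r_v = 1.
Evaluating at (u, v) = (-pi/5, -3): E = 25, F = 0, G = 1.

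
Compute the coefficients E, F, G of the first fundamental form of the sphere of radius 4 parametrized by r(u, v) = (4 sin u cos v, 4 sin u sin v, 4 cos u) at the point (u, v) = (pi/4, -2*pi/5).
E = 16;  F = 0;  G = 8

Partials: r_u = (4*cos(u)*cos(v), 4*sin(v)*cos(u), -4*sin(u)), r_v = (-4*sin(u)*sin(v), 4*sin(u)*cos(v), 0). As functions of (u, v):
  E = r_u · r_u = 16,
  F = r_u · r_v = 0,
  G = r_v · r_v = 16*sin(u)^2.
Evaluating at (u, v) = (pi/4, -2*pi/5): E = 16, F = 0, G = 8.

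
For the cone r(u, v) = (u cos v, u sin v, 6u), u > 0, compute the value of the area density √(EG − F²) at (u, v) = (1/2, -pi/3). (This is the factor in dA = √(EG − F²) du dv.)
√(EG − F²)|_{(1/2, -pi/3)} = sqrt(37)/2

E = 37, F = 0, G = u^2, so EG − F² = 37*u^2. Taking the positive square root: √(EG − F²) = sqrt(37)*Abs(u). At (u, v) = (1/2, -pi/3): sqrt(37)/2.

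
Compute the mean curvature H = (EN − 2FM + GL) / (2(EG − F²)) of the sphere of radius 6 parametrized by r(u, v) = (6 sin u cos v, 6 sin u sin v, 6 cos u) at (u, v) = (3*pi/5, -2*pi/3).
H = -1/6

With E = 36, F = 0, G = 36*sin(u)^2, L = -6*sin(u)/Abs(sin(u)), M = 0, N = -6*sin(u)^3/Abs(sin(u)), assemble
  H = (EN − 2FM + GL) / (2(EG − F²)) = -sin(u)/(6*Abs(sin(u))).
At (u, v) = (3*pi/5, -2*pi/3): H = -1/6.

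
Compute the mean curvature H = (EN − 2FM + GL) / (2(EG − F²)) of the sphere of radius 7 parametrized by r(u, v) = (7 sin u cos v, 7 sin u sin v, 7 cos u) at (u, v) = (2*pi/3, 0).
H = -1/7

With E = 49, F = 0, G = 49*sin(u)^2, L = -7*sin(u)/Abs(sin(u)), M = 0, N = -7*sin(u)^3/Abs(sin(u)), assemble
  H = (EN − 2FM + GL) / (2(EG − F²)) = -sin(u)/(7*Abs(sin(u))).
At (u, v) = (2*pi/3, 0): H = -1/7.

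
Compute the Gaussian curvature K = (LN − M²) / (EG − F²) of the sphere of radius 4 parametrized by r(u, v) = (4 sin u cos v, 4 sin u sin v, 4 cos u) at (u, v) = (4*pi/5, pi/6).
K = 1/16

Coefficients of the first fundamental form: E = 16, F = 0, G = 16*sin(u)^2.
Coefficients of the second fundamental form: L = -4*sin(u)/Abs(sin(u)), M = 0, N = -4*sin(u)^3/Abs(sin(u)).
Assemble K = (LN − M²)/(EG − F²) = 1/16. At (u, v) = (4*pi/5, pi/6): K = 1/16.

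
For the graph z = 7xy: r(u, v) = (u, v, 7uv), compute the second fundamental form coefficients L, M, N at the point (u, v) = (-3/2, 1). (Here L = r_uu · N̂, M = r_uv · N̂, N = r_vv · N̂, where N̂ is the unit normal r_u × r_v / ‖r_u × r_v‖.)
L = 0;  M = 14*sqrt(641)/641;  N = 0

Compute the unit normal N̂(u, v) = (-7*v/sqrt(49*u^2 + 49*v^2 + 1), -7*u/sqrt(49*u^2 + 49*v^2 + 1), 1/sqrt(49*u^2 + 49*v^2 + 1)), and the second partials r_uu, r_uv, r_vv. Take dot products:
  L(u, v) = r_uu · N̂ = 0,
  M(u, v) = r_uv · N̂ = 7/sqrt(49*u^2 + 49*v^2 + 1),
  N(u, v) = r_vv · N̂ = 0.
Evaluating at (u, v) = (-3/2, 1):
  L = 0, M = 14*sqrt(641)/641, N = 0.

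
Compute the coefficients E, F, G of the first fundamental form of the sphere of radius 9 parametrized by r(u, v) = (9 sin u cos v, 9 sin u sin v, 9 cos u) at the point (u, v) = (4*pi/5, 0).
E = 81;  F = 0;  G = 405/8 - 81*sqrt(5)/8

Partials: r_u = (9*cos(u)*cos(v), 9*sin(v)*cos(u), -9*sin(u)), r_v = (-9*sin(u)*sin(v), 9*sin(u)*cos(v), 0). As functions of (u, v):
  E = r_u · r_u = 81,
  F = r_u · r_v = 0,
  G = r_v · r_v = 81*sin(u)^2.
Evaluating at (u, v) = (4*pi/5, 0): E = 81, F = 0, G = 405/8 - 81*sqrt(5)/8.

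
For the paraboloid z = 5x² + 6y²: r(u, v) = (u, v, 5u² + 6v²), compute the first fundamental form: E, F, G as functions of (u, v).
E = 100*u^2 + 1;  F = 120*u*v;  G = 144*v^2 + 1

Compute partials: r_u = (1, 0, 10*u), r_v = (0, 1, 12*v). Then
  E = r_u · r_u = 100*u^2 + 1,
  F = r_u · r_v = 120*u*v,
  G = r_v · r_v = 144*v^2 + 1.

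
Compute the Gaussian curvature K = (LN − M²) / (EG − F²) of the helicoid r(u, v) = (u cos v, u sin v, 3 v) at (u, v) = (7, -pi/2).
K = -9/3364

Coefficients of the first fundamental form: E = 1, F = 0, G = u^2 + 9.
Coefficients of the second fundamental form: L = 0, M = -3/sqrt(u^2 + 9), N = 0.
Assemble K = (LN − M²)/(EG − F²) = -9/(u^2 + 9)^2. At (u, v) = (7, -pi/2): K = -9/3364.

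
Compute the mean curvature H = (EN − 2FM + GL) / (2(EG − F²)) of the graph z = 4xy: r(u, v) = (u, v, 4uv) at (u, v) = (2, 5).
H = -128*sqrt(465)/43245

With E = 16*v^2 + 1, F = 16*u*v, G = 16*u^2 + 1, L = 0, M = 4/sqrt(16*u^2 + 16*v^2 + 1), N = 0, assemble
  H = (EN − 2FM + GL) / (2(EG − F²)) = -64*u*v/(16*u^2 + 16*v^2 + 1)^(3/2).
At (u, v) = (2, 5): H = -128*sqrt(465)/43245.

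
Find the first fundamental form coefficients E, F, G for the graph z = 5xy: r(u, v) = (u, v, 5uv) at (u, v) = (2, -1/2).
E = 29/4;  F = -25;  G = 101

Partials: r_u = (1, 0, 5*v), r_v = (0, 1, 5*u). As functions of (u, v):
  E = r_u · r_u = 25*v^2 + 1,
  F = r_u · r_v = 25*u*v,
  G = r_v · r_v = 25*u^2 + 1.
Evaluating at (u, v) = (2, -1/2): E = 29/4, F = -25, G = 101.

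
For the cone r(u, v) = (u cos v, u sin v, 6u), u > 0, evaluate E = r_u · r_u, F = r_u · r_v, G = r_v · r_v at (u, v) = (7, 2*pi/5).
E = 37;  F = 0;  G = 49

Partials: r_u = (cos(v), sin(v), 6), r_v = (-u*sin(v), u*cos(v), 0). As functions of (u, v):
  E = r_u · r_u = 37,
  F = r_u · r_v = 0,
  G = r_v · r_v = u^2.
Evaluating at (u, v) = (7, 2*pi/5): E = 37, F = 0, G = 49.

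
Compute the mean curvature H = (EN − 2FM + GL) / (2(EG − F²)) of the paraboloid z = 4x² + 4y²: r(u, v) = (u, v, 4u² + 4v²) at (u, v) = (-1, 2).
H = 1288*sqrt(321)/103041

With E = 64*u^2 + 1, F = 64*u*v, G = 64*v^2 + 1, L = 8/sqrt(64*u^2 + 64*v^2 + 1), M = 0, N = 8/sqrt(64*u^2 + 64*v^2 + 1), assemble
  H = (EN − 2FM + GL) / (2(EG − F²)) = 8*(32*u^2 + 32*v^2 + 1)/(64*u^2 + 64*v^2 + 1)^(3/2).
At (u, v) = (-1, 2): H = 1288*sqrt(321)/103041.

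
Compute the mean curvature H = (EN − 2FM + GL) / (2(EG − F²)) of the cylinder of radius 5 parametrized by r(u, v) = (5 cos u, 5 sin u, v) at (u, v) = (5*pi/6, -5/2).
H = -1/10

With E = 25, F = 0, G = 1, L = -5, M = 0, N = 0, assemble
  H = (EN − 2FM + GL) / (2(EG − F²)) = -1/10.
At (u, v) = (5*pi/6, -5/2): H = -1/10.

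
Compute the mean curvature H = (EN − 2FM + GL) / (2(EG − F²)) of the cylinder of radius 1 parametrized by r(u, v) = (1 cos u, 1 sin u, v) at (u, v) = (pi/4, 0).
H = -1/2

With E = 1, F = 0, G = 1, L = -1, M = 0, N = 0, assemble
  H = (EN − 2FM + GL) / (2(EG − F²)) = -1/2.
At (u, v) = (pi/4, 0): H = -1/2.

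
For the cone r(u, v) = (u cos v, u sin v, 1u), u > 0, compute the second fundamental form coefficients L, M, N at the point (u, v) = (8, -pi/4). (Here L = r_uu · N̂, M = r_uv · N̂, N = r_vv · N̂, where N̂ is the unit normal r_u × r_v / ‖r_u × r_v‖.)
L = 0;  M = 0;  N = 4*sqrt(2)

Compute the unit normal N̂(u, v) = (-sqrt(2)*u*cos(v)/(2*Abs(u)), -sqrt(2)*u*sin(v)/(2*Abs(u)), sqrt(2)*u/(2*Abs(u))), and the second partials r_uu, r_uv, r_vv. Take dot products:
  L(u, v) = r_uu · N̂ = 0,
  M(u, v) = r_uv · N̂ = 0,
  N(u, v) = r_vv · N̂ = sqrt(2)*u^2/(2*Abs(u)).
Evaluating at (u, v) = (8, -pi/4):
  L = 0, M = 0, N = 4*sqrt(2).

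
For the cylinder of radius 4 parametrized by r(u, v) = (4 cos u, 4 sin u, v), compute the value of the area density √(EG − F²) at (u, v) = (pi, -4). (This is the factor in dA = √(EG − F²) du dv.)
√(EG − F²)|_{(pi, -4)} = 4

E = 16, F = 0, G = 1, so EG − F² = 16. Taking the positive square root: √(EG − F²) = 4. At (u, v) = (pi, -4): 4.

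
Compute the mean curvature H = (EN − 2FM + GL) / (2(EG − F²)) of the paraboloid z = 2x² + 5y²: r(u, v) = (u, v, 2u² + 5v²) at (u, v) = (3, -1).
H = 927*sqrt(5)/8575

With E = 16*u^2 + 1, F = 40*u*v, G = 100*v^2 + 1, L = 4/sqrt(16*u^2 + 100*v^2 + 1), M = 0, N = 10/sqrt(16*u^2 + 100*v^2 + 1), assemble
  H = (EN − 2FM + GL) / (2(EG − F²)) = (80*u^2 + 200*v^2 + 7)/(16*u^2 + 100*v^2 + 1)^(3/2).
At (u, v) = (3, -1): H = 927*sqrt(5)/8575.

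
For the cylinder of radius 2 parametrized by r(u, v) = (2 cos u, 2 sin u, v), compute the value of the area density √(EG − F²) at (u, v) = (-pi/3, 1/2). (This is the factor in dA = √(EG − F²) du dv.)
√(EG − F²)|_{(-pi/3, 1/2)} = 2

E = 4, F = 0, G = 1, so EG − F² = 4. Taking the positive square root: √(EG − F²) = 2. At (u, v) = (-pi/3, 1/2): 2.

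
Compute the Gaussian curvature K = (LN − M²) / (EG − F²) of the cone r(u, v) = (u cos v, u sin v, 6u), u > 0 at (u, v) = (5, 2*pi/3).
K = 0

Coefficients of the first fundamental form: E = 37, F = 0, G = u^2.
Coefficients of the second fundamental form: L = 0, M = 0, N = 6*sqrt(37)*u^2/(37*Abs(u)).
Assemble K = (LN − M²)/(EG − F²) = 0. At (u, v) = (5, 2*pi/3): K = 0.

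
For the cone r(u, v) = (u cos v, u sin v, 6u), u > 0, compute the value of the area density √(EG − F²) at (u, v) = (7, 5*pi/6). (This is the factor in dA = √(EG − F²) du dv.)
√(EG − F²)|_{(7, 5*pi/6)} = 7*sqrt(37)

E = 37, F = 0, G = u^2, so EG − F² = 37*u^2. Taking the positive square root: √(EG − F²) = sqrt(37)*Abs(u). At (u, v) = (7, 5*pi/6): 7*sqrt(37).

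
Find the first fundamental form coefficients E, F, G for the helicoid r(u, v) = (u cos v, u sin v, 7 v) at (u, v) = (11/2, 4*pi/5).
E = 1;  F = 0;  G = 317/4

Partials: r_u = (cos(v), sin(v), 0), r_v = (-u*sin(v), u*cos(v), 7). As functions of (u, v):
  E = r_u · r_u = 1,
  F = r_u · r_v = 0,
  G = r_v · r_v = u^2 + 49.
Evaluating at (u, v) = (11/2, 4*pi/5): E = 1, F = 0, G = 317/4.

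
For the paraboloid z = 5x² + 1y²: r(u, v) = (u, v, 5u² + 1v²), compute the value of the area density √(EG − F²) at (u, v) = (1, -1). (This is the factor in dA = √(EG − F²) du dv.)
√(EG − F²)|_{(1, -1)} = sqrt(105)

E = 100*u^2 + 1, F = 20*u*v, G = 4*v^2 + 1, so EG − F² = 100*u^2 + 4*v^2 + 1. Taking the positive square root: √(EG − F²) = sqrt(100*u^2 + 4*v^2 + 1). At (u, v) = (1, -1): sqrt(105).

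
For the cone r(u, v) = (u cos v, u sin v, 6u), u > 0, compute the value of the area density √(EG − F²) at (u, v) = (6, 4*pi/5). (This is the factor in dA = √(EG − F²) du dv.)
√(EG − F²)|_{(6, 4*pi/5)} = 6*sqrt(37)

E = 37, F = 0, G = u^2, so EG − F² = 37*u^2. Taking the positive square root: √(EG − F²) = sqrt(37)*Abs(u). At (u, v) = (6, 4*pi/5): 6*sqrt(37).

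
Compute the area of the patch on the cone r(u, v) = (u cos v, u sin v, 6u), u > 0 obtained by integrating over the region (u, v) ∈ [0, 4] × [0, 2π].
Area = 16*sqrt(37)*pi

Area = ∫∫ √(EG − F²) du dv with √(EG − F²) = sqrt(37)*Abs(u). Integrating over [0, 4] × [0, 2π] gives 16*sqrt(37)*pi.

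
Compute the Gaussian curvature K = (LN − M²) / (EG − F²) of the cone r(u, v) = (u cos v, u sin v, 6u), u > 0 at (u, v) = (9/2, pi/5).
K = 0

Coefficients of the first fundamental form: E = 37, F = 0, G = u^2.
Coefficients of the second fundamental form: L = 0, M = 0, N = 6*sqrt(37)*u^2/(37*Abs(u)).
Assemble K = (LN − M²)/(EG − F²) = 0. At (u, v) = (9/2, pi/5): K = 0.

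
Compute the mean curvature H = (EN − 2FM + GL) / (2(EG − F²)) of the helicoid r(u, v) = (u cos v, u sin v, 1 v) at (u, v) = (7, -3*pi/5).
H = 0

With E = 1, F = 0, G = u^2 + 1, L = 0, M = -1/sqrt(u^2 + 1), N = 0, assemble
  H = (EN − 2FM + GL) / (2(EG − F²)) = 0.
At (u, v) = (7, -3*pi/5): H = 0.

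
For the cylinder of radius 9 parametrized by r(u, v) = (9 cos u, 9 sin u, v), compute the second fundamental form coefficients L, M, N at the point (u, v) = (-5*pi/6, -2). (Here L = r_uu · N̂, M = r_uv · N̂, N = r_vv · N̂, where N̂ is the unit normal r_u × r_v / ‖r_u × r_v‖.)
L = -9;  M = 0;  N = 0

Compute the unit normal N̂(u, v) = (cos(u), sin(u), 0), and the second partials r_uu, r_uv, r_vv. Take dot products:
  L(u, v) = r_uu · N̂ = -9,
  M(u, v) = r_uv · N̂ = 0,
  N(u, v) = r_vv · N̂ = 0.
Evaluating at (u, v) = (-5*pi/6, -2):
  L = -9, M = 0, N = 0.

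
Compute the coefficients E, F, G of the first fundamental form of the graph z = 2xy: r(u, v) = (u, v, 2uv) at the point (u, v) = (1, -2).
E = 17;  F = -8;  G = 5

Partials: r_u = (1, 0, 2*v), r_v = (0, 1, 2*u). As functions of (u, v):
  E = r_u · r_u = 4*v^2 + 1,
  F = r_u · r_v = 4*u*v,
  G = r_v · r_v = 4*u^2 + 1.
Evaluating at (u, v) = (1, -2): E = 17, F = -8, G = 5.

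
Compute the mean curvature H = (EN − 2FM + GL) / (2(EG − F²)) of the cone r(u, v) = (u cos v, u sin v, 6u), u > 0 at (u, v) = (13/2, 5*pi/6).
H = 6*sqrt(37)/481

With E = 37, F = 0, G = u^2, L = 0, M = 0, N = 6*sqrt(37)*u^2/(37*Abs(u)), assemble
  H = (EN − 2FM + GL) / (2(EG − F²)) = 3*sqrt(37)/(37*Abs(u)).
At (u, v) = (13/2, 5*pi/6): H = 6*sqrt(37)/481.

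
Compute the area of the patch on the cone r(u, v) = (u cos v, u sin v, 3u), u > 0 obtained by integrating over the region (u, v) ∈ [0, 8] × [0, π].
Area = 32*sqrt(10)*pi

Area = ∫∫ √(EG − F²) du dv with √(EG − F²) = sqrt(10)*Abs(u). Integrating over [0, 8] × [0, π] gives 32*sqrt(10)*pi.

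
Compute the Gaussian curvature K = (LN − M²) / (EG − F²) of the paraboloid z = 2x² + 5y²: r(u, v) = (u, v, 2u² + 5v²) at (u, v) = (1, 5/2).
K = 10/103041

Coefficients of the first fundamental form: E = 16*u^2 + 1, F = 40*u*v, G = 100*v^2 + 1.
Coefficients of the second fundamental form: L = 4/sqrt(16*u^2 + 100*v^2 + 1), M = 0, N = 10/sqrt(16*u^2 + 100*v^2 + 1).
Assemble K = (LN − M²)/(EG − F²) = 40/(256*u^4 + 3200*u^2*v^2 + 32*u^2 + 10000*v^4 + 200*v^2 + 1). At (u, v) = (1, 5/2): K = 10/103041.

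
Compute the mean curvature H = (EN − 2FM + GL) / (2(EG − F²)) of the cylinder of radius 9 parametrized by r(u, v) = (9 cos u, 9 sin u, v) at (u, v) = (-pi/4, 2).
H = -1/18

With E = 81, F = 0, G = 1, L = -9, M = 0, N = 0, assemble
  H = (EN − 2FM + GL) / (2(EG − F²)) = -1/18.
At (u, v) = (-pi/4, 2): H = -1/18.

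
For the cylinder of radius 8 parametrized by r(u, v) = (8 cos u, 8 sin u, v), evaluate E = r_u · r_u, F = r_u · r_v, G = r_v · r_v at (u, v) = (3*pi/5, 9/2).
E = 64;  F = 0;  G = 1

Partials: r_u = (-8*sin(u), 8*cos(u), 0), r_v = (0, 0, 1). As functions of (u, v):
  E = r_u · r_u = 64,
  F = r_u · r_v = 0,
  G = r_v · r_v = 1.
Evaluating at (u, v) = (3*pi/5, 9/2): E = 64, F = 0, G = 1.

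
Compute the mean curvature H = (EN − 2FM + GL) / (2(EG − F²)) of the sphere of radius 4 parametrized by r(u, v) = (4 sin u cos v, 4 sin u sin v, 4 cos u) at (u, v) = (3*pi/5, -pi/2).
H = -1/4

With E = 16, F = 0, G = 16*sin(u)^2, L = -4*sin(u)/Abs(sin(u)), M = 0, N = -4*sin(u)^3/Abs(sin(u)), assemble
  H = (EN − 2FM + GL) / (2(EG − F²)) = -sin(u)/(4*Abs(sin(u))).
At (u, v) = (3*pi/5, -pi/2): H = -1/4.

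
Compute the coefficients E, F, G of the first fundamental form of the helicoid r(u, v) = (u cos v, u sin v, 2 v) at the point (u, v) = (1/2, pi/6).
E = 1;  F = 0;  G = 17/4

Partials: r_u = (cos(v), sin(v), 0), r_v = (-u*sin(v), u*cos(v), 2). As functions of (u, v):
  E = r_u · r_u = 1,
  F = r_u · r_v = 0,
  G = r_v · r_v = u^2 + 4.
Evaluating at (u, v) = (1/2, pi/6): E = 1, F = 0, G = 17/4.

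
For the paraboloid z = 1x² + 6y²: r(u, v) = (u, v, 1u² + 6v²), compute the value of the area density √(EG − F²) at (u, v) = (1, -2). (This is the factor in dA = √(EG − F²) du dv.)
√(EG − F²)|_{(1, -2)} = sqrt(581)

E = 4*u^2 + 1, F = 24*u*v, G = 144*v^2 + 1, so EG − F² = 4*u^2 + 144*v^2 + 1. Taking the positive square root: √(EG − F²) = sqrt(4*u^2 + 144*v^2 + 1). At (u, v) = (1, -2): sqrt(581).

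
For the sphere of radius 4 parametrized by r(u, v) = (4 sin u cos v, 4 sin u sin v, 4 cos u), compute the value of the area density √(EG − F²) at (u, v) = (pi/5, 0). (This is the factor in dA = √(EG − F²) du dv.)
√(EG − F²)|_{(pi/5, 0)} = 4*sqrt(10 - 2*sqrt(5))

E = 16, F = 0, G = 16*sin(u)^2, so EG − F² = 256*sin(u)^2. Taking the positive square root: √(EG − F²) = 16*Abs(sin(u)). At (u, v) = (pi/5, 0): 4*sqrt(10 - 2*sqrt(5)).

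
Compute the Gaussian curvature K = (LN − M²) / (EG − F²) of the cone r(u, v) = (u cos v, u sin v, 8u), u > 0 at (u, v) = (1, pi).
K = 0

Coefficients of the first fundamental form: E = 65, F = 0, G = u^2.
Coefficients of the second fundamental form: L = 0, M = 0, N = 8*sqrt(65)*u^2/(65*Abs(u)).
Assemble K = (LN − M²)/(EG − F²) = 0. At (u, v) = (1, pi): K = 0.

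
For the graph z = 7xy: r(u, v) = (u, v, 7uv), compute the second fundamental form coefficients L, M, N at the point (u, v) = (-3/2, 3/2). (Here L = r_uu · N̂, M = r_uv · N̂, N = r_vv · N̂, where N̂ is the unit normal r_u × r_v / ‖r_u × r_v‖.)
L = 0;  M = 7*sqrt(886)/443;  N = 0

Compute the unit normal N̂(u, v) = (-7*v/sqrt(49*u^2 + 49*v^2 + 1), -7*u/sqrt(49*u^2 + 49*v^2 + 1), 1/sqrt(49*u^2 + 49*v^2 + 1)), and the second partials r_uu, r_uv, r_vv. Take dot products:
  L(u, v) = r_uu · N̂ = 0,
  M(u, v) = r_uv · N̂ = 7/sqrt(49*u^2 + 49*v^2 + 1),
  N(u, v) = r_vv · N̂ = 0.
Evaluating at (u, v) = (-3/2, 3/2):
  L = 0, M = 7*sqrt(886)/443, N = 0.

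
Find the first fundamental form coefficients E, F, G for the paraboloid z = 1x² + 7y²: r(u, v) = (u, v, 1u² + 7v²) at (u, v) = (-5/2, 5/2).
E = 26;  F = -175;  G = 1226

Partials: r_u = (1, 0, 2*u), r_v = (0, 1, 14*v). As functions of (u, v):
  E = r_u · r_u = 4*u^2 + 1,
  F = r_u · r_v = 28*u*v,
  G = r_v · r_v = 196*v^2 + 1.
Evaluating at (u, v) = (-5/2, 5/2): E = 26, F = -175, G = 1226.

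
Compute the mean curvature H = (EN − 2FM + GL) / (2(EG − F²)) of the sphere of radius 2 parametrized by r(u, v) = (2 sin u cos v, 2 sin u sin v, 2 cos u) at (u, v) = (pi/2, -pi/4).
H = -1/2

With E = 4, F = 0, G = 4*sin(u)^2, L = -2*sin(u)/Abs(sin(u)), M = 0, N = -2*sin(u)^3/Abs(sin(u)), assemble
  H = (EN − 2FM + GL) / (2(EG − F²)) = -sin(u)/(2*Abs(sin(u))).
At (u, v) = (pi/2, -pi/4): H = -1/2.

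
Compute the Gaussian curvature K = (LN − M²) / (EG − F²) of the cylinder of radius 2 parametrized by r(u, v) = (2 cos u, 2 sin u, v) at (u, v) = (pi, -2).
K = 0

Coefficients of the first fundamental form: E = 4, F = 0, G = 1.
Coefficients of the second fundamental form: L = -2, M = 0, N = 0.
Assemble K = (LN − M²)/(EG − F²) = 0. At (u, v) = (pi, -2): K = 0.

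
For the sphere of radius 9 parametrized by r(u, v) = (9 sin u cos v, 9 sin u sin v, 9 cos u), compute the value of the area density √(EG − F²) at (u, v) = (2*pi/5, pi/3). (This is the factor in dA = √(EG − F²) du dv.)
√(EG − F²)|_{(2*pi/5, pi/3)} = 81*sqrt(2*sqrt(5) + 10)/4

E = 81, F = 0, G = 81*sin(u)^2, so EG − F² = 6561*sin(u)^2. Taking the positive square root: √(EG − F²) = 81*Abs(sin(u)). At (u, v) = (2*pi/5, pi/3): 81*sqrt(2*sqrt(5) + 10)/4.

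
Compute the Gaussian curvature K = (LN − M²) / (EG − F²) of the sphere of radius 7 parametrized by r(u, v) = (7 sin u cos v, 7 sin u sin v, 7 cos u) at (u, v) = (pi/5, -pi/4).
K = 1/49

Coefficients of the first fundamental form: E = 49, F = 0, G = 49*sin(u)^2.
Coefficients of the second fundamental form: L = -7*sin(u)/Abs(sin(u)), M = 0, N = -7*sin(u)^3/Abs(sin(u)).
Assemble K = (LN − M²)/(EG − F²) = 1/49. At (u, v) = (pi/5, -pi/4): K = 1/49.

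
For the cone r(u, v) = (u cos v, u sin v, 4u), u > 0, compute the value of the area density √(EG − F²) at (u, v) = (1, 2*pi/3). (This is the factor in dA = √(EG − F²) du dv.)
√(EG − F²)|_{(1, 2*pi/3)} = sqrt(17)

E = 17, F = 0, G = u^2, so EG − F² = 17*u^2. Taking the positive square root: √(EG − F²) = sqrt(17)*Abs(u). At (u, v) = (1, 2*pi/3): sqrt(17).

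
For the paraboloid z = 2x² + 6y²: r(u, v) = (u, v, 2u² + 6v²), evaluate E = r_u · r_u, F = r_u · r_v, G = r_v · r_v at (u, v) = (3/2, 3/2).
E = 37;  F = 108;  G = 325

Partials: r_u = (1, 0, 4*u), r_v = (0, 1, 12*v). As functions of (u, v):
  E = r_u · r_u = 16*u^2 + 1,
  F = r_u · r_v = 48*u*v,
  G = r_v · r_v = 144*v^2 + 1.
Evaluating at (u, v) = (3/2, 3/2): E = 37, F = 108, G = 325.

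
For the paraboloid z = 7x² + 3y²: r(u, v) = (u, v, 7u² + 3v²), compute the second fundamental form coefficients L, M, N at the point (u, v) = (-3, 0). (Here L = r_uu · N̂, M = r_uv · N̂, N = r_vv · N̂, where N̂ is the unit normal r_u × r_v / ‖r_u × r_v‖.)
L = 14*sqrt(1765)/1765;  M = 0;  N = 6*sqrt(1765)/1765

Compute the unit normal N̂(u, v) = (-14*u/sqrt(196*u^2 + 36*v^2 + 1), -6*v/sqrt(196*u^2 + 36*v^2 + 1), 1/sqrt(196*u^2 + 36*v^2 + 1)), and the second partials r_uu, r_uv, r_vv. Take dot products:
  L(u, v) = r_uu · N̂ = 14/sqrt(196*u^2 + 36*v^2 + 1),
  M(u, v) = r_uv · N̂ = 0,
  N(u, v) = r_vv · N̂ = 6/sqrt(196*u^2 + 36*v^2 + 1).
Evaluating at (u, v) = (-3, 0):
  L = 14*sqrt(1765)/1765, M = 0, N = 6*sqrt(1765)/1765.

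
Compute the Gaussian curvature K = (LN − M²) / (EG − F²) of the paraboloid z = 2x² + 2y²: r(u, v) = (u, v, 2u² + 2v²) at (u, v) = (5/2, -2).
K = 16/27225

Coefficients of the first fundamental form: E = 16*u^2 + 1, F = 16*u*v, G = 16*v^2 + 1.
Coefficients of the second fundamental form: L = 4/sqrt(16*u^2 + 16*v^2 + 1), M = 0, N = 4/sqrt(16*u^2 + 16*v^2 + 1).
Assemble K = (LN − M²)/(EG − F²) = 16/(256*u^4 + 512*u^2*v^2 + 32*u^2 + 256*v^4 + 32*v^2 + 1). At (u, v) = (5/2, -2): K = 16/27225.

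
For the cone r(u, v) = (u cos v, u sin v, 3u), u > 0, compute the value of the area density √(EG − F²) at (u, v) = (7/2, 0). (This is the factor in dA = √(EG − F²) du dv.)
√(EG − F²)|_{(7/2, 0)} = 7*sqrt(10)/2

E = 10, F = 0, G = u^2, so EG − F² = 10*u^2. Taking the positive square root: √(EG − F²) = sqrt(10)*Abs(u). At (u, v) = (7/2, 0): 7*sqrt(10)/2.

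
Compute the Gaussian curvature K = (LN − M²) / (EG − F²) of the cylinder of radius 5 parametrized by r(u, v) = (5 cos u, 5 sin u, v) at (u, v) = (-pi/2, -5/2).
K = 0

Coefficients of the first fundamental form: E = 25, F = 0, G = 1.
Coefficients of the second fundamental form: L = -5, M = 0, N = 0.
Assemble K = (LN − M²)/(EG − F²) = 0. At (u, v) = (-pi/2, -5/2): K = 0.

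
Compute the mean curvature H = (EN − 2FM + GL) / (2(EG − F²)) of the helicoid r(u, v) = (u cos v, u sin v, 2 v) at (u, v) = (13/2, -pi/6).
H = 0

With E = 1, F = 0, G = u^2 + 4, L = 0, M = -2/sqrt(u^2 + 4), N = 0, assemble
  H = (EN − 2FM + GL) / (2(EG − F²)) = 0.
At (u, v) = (13/2, -pi/6): H = 0.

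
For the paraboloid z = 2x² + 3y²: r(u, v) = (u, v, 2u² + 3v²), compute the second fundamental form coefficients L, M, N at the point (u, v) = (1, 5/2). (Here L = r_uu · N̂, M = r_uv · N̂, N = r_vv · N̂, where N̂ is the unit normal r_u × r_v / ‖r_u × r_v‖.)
L = 2*sqrt(2)/11;  M = 0;  N = 3*sqrt(2)/11

Compute the unit normal N̂(u, v) = (-4*u/sqrt(16*u^2 + 36*v^2 + 1), -6*v/sqrt(16*u^2 + 36*v^2 + 1), 1/sqrt(16*u^2 + 36*v^2 + 1)), and the second partials r_uu, r_uv, r_vv. Take dot products:
  L(u, v) = r_uu · N̂ = 4/sqrt(16*u^2 + 36*v^2 + 1),
  M(u, v) = r_uv · N̂ = 0,
  N(u, v) = r_vv · N̂ = 6/sqrt(16*u^2 + 36*v^2 + 1).
Evaluating at (u, v) = (1, 5/2):
  L = 2*sqrt(2)/11, M = 0, N = 3*sqrt(2)/11.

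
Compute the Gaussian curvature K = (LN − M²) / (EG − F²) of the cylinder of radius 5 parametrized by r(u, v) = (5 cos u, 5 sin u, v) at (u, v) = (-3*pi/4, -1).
K = 0

Coefficients of the first fundamental form: E = 25, F = 0, G = 1.
Coefficients of the second fundamental form: L = -5, M = 0, N = 0.
Assemble K = (LN − M²)/(EG − F²) = 0. At (u, v) = (-3*pi/4, -1): K = 0.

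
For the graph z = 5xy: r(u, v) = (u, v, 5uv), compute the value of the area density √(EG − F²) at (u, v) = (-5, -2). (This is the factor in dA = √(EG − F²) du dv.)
√(EG − F²)|_{(-5, -2)} = 11*sqrt(6)

E = 25*v^2 + 1, F = 25*u*v, G = 25*u^2 + 1, so EG − F² = 25*u^2 + 25*v^2 + 1. Taking the positive square root: √(EG − F²) = sqrt(25*u^2 + 25*v^2 + 1). At (u, v) = (-5, -2): 11*sqrt(6).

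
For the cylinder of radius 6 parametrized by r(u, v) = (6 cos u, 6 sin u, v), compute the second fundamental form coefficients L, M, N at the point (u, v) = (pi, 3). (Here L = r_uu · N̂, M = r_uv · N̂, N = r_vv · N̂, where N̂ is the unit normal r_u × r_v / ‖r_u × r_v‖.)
L = -6;  M = 0;  N = 0

Compute the unit normal N̂(u, v) = (cos(u), sin(u), 0), and the second partials r_uu, r_uv, r_vv. Take dot products:
  L(u, v) = r_uu · N̂ = -6,
  M(u, v) = r_uv · N̂ = 0,
  N(u, v) = r_vv · N̂ = 0.
Evaluating at (u, v) = (pi, 3):
  L = -6, M = 0, N = 0.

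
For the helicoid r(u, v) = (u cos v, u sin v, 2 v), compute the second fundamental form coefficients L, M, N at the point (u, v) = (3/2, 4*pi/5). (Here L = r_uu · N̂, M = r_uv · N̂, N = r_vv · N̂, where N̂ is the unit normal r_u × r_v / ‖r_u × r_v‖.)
L = 0;  M = -4/5;  N = 0

Compute the unit normal N̂(u, v) = (2*sin(v)/sqrt(u^2 + 4), -2*cos(v)/sqrt(u^2 + 4), u/sqrt(u^2 + 4)), and the second partials r_uu, r_uv, r_vv. Take dot products:
  L(u, v) = r_uu · N̂ = 0,
  M(u, v) = r_uv · N̂ = -2/sqrt(u^2 + 4),
  N(u, v) = r_vv · N̂ = 0.
Evaluating at (u, v) = (3/2, 4*pi/5):
  L = 0, M = -4/5, N = 0.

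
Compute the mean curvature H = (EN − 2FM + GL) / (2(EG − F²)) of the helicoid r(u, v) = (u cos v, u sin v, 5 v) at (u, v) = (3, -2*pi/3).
H = 0

With E = 1, F = 0, G = u^2 + 25, L = 0, M = -5/sqrt(u^2 + 25), N = 0, assemble
  H = (EN − 2FM + GL) / (2(EG − F²)) = 0.
At (u, v) = (3, -2*pi/3): H = 0.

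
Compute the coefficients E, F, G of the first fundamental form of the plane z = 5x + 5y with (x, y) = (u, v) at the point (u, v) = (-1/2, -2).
E = 26;  F = 25;  G = 26

Partials: r_u = (1, 0, 5), r_v = (0, 1, 5). As functions of (u, v):
  E = r_u · r_u = 26,
  F = r_u · r_v = 25,
  G = r_v · r_v = 26.
Evaluating at (u, v) = (-1/2, -2): E = 26, F = 25, G = 26.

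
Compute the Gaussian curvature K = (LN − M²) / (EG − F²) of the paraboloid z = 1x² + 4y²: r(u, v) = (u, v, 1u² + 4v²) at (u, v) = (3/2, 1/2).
K = 4/169

Coefficients of the first fundamental form: E = 4*u^2 + 1, F = 16*u*v, G = 64*v^2 + 1.
Coefficients of the second fundamental form: L = 2/sqrt(4*u^2 + 64*v^2 + 1), M = 0, N = 8/sqrt(4*u^2 + 64*v^2 + 1).
Assemble K = (LN − M²)/(EG − F²) = 16/(16*u^4 + 512*u^2*v^2 + 8*u^2 + 4096*v^4 + 128*v^2 + 1). At (u, v) = (3/2, 1/2): K = 4/169.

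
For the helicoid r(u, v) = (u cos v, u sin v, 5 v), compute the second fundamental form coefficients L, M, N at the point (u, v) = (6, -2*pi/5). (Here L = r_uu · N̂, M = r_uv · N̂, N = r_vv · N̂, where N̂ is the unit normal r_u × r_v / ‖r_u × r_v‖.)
L = 0;  M = -5*sqrt(61)/61;  N = 0

Compute the unit normal N̂(u, v) = (5*sin(v)/sqrt(u^2 + 25), -5*cos(v)/sqrt(u^2 + 25), u/sqrt(u^2 + 25)), and the second partials r_uu, r_uv, r_vv. Take dot products:
  L(u, v) = r_uu · N̂ = 0,
  M(u, v) = r_uv · N̂ = -5/sqrt(u^2 + 25),
  N(u, v) = r_vv · N̂ = 0.
Evaluating at (u, v) = (6, -2*pi/5):
  L = 0, M = -5*sqrt(61)/61, N = 0.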